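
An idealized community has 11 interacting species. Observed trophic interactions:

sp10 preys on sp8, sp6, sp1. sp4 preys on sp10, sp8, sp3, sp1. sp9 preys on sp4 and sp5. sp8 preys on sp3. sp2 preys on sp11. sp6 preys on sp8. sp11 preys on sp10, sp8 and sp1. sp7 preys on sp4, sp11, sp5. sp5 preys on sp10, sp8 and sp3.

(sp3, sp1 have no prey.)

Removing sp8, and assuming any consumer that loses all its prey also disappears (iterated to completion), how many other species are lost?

1

Remove sp8.
Round 1: sp6 (all prey gone) → extinct.
No further losses. Total secondary extinctions: 1.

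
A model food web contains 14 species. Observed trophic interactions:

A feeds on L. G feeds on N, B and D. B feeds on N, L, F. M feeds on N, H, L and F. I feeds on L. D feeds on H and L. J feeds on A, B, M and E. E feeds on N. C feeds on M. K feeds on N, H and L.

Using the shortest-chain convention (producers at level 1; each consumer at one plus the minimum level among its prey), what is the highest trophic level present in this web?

3

Producers (level 1): F, N, L, H.
Following each consumer down to its lowest-level prey: F → B → J (levels 1 through 3).
All prey of J (B 2, A 2, E 2, M 2) are at level 2 or above, so J is at level 1 + 2 = 3.
Every consumer has at least one prey at level 2 or below, so none exceeds level 3.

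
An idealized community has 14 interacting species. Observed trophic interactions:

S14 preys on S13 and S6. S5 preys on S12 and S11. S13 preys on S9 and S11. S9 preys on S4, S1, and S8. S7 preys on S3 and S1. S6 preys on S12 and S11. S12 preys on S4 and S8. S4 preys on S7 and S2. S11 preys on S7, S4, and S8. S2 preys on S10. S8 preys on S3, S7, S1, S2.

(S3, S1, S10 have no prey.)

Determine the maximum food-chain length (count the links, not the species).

One longest chain: S10 → S2 → S8 → S9 → S13 → S14.
It has 6 species and 5 links.

5 links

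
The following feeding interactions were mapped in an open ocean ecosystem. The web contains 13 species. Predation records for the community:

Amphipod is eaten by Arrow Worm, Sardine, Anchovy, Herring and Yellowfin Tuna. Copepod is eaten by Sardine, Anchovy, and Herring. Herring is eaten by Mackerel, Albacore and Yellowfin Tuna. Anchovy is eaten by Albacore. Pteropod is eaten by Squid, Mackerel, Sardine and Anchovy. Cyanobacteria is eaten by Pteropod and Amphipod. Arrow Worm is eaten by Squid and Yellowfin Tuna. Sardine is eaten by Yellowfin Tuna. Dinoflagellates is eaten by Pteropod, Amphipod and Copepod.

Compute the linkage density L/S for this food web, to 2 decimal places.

There are L = 24 links among S = 13 species.
L/S = 24/13 = 1.8462 ≈ 1.85.

L/S = 1.85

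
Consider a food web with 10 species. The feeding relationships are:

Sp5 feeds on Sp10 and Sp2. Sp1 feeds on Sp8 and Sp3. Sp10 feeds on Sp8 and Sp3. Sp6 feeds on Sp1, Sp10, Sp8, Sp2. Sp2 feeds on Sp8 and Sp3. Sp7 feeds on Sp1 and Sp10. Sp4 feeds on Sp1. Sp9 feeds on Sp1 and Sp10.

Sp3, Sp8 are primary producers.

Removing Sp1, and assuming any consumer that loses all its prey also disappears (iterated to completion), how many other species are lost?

1

Remove Sp1.
Round 1: Sp4 (all prey gone) → extinct.
No further losses. Total secondary extinctions: 1.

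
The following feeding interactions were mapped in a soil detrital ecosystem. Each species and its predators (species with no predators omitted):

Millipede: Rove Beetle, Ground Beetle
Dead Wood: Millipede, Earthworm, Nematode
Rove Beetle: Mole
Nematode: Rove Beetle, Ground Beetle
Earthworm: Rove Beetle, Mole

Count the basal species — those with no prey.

Basal species (no prey listed): Dead Wood.
Count: 1.

1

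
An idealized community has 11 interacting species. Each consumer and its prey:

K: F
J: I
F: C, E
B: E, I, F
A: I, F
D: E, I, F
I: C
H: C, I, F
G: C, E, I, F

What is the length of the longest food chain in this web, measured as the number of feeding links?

2 links

One longest chain: C → F → K.
It has 3 species and 2 links.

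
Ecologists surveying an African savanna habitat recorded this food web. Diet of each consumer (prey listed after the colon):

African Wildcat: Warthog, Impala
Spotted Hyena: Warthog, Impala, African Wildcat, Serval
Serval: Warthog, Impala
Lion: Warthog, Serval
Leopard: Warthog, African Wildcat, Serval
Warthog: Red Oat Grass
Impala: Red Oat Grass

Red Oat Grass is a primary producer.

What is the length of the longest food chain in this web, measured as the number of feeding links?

3 links

One longest chain: Red Oat Grass → Warthog → African Wildcat → Spotted Hyena.
It has 4 species and 3 links.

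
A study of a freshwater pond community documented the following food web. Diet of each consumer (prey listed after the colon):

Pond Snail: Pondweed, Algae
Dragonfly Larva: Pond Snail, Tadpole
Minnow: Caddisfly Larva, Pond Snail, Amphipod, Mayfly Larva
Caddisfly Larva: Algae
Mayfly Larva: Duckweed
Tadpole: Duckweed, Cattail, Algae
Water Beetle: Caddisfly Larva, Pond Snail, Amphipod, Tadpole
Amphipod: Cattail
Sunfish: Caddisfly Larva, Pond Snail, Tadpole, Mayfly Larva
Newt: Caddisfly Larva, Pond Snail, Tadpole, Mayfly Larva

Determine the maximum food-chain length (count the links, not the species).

One longest chain: Duckweed → Mayfly Larva → Minnow.
It has 3 species and 2 links.

2 links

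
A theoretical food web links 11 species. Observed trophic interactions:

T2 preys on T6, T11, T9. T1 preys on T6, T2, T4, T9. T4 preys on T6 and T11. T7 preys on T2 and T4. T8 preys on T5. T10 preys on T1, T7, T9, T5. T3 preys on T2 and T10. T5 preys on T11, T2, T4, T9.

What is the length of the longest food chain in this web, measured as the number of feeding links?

One longest chain: T9 → T2 → T7 → T10 → T3.
It has 5 species and 4 links.

4 links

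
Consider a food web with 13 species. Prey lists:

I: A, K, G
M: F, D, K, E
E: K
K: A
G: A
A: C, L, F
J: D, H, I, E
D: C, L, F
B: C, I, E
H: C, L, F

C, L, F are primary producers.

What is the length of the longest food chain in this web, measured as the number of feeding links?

One longest chain: C → A → K → I → B.
It has 5 species and 4 links.

4 links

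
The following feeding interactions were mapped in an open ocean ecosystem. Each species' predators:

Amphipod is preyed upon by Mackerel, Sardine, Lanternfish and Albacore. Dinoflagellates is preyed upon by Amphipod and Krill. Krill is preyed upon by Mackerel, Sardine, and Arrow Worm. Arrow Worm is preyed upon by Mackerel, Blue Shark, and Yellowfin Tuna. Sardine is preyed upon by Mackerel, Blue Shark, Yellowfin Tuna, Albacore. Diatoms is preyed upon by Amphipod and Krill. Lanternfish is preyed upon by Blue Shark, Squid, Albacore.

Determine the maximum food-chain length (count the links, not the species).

One longest chain: Dinoflagellates → Amphipod → Lanternfish → Squid.
It has 4 species and 3 links.

3 links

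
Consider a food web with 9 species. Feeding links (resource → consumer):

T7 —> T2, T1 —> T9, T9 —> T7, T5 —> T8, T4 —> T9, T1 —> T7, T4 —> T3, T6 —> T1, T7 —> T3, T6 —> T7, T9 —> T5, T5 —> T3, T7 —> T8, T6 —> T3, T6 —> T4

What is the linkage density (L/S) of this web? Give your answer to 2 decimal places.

L/S = 1.67

There are L = 15 links among S = 9 species.
L/S = 15/9 = 1.6667 ≈ 1.67.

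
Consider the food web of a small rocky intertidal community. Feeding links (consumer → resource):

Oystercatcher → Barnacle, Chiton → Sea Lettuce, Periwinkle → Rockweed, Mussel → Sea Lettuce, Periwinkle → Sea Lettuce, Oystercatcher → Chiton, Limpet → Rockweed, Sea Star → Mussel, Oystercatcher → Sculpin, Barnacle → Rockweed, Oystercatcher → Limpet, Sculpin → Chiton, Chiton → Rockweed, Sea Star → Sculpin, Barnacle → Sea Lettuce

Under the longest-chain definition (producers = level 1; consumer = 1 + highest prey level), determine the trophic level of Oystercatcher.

Rockweed is a producer → level 1.
Chiton eats Rockweed (level 1); other prey at levels: Sea Lettuce 1 → level 2.
Sculpin eats Chiton → level 3.
Oystercatcher eats Sculpin (level 3); other prey at levels: Barnacle 2, Limpet 2, Chiton 2 → level 4.

Trophic level 4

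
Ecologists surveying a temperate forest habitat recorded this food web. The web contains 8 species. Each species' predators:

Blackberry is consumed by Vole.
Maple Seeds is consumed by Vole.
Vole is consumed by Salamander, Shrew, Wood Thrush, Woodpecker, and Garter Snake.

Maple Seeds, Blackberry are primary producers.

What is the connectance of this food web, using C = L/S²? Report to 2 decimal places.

The web has S = 8 species and L = 7 feeding links.
C = L / S² = 7 / 64 = 0.1094 ≈ 0.11.

C = 0.11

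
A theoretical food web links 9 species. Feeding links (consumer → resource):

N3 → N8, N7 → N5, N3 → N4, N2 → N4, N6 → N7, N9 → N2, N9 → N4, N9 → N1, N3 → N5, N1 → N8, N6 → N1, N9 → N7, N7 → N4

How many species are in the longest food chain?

3 species

One longest chain: N5 → N7 → N6.
It has 3 species and 2 links.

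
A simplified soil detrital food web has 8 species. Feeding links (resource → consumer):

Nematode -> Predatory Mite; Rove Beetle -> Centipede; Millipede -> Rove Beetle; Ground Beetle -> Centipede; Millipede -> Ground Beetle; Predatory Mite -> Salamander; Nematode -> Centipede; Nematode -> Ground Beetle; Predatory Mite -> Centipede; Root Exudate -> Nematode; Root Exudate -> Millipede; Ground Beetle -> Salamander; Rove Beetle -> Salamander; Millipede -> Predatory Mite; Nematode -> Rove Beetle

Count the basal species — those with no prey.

1

Basal species (no prey listed): Root Exudate.
Count: 1.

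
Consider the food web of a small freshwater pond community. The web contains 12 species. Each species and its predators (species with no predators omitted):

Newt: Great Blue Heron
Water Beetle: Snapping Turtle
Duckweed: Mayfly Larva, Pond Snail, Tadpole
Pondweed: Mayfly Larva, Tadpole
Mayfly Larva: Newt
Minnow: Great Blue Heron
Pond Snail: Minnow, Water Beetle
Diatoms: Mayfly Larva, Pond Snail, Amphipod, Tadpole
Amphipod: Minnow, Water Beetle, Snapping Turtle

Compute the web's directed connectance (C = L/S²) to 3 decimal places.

C = 0.125

The web has S = 12 species and L = 18 feeding links.
C = L / S² = 18 / 144 = 0.1250 ≈ 0.125.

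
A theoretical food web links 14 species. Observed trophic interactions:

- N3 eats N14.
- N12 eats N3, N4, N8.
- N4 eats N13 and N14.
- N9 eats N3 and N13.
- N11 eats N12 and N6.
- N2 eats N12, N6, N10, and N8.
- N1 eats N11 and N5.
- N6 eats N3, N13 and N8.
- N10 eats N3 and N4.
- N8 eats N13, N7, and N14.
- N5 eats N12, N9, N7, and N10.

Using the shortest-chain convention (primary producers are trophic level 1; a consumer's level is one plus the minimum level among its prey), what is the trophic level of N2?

Trophic level 3

N13 is a producer → level 1.
N6 eats N13 → level 2.
N2 eats N6 → level 3.
No prey of N2 is below level 2, so 3 is the minimum.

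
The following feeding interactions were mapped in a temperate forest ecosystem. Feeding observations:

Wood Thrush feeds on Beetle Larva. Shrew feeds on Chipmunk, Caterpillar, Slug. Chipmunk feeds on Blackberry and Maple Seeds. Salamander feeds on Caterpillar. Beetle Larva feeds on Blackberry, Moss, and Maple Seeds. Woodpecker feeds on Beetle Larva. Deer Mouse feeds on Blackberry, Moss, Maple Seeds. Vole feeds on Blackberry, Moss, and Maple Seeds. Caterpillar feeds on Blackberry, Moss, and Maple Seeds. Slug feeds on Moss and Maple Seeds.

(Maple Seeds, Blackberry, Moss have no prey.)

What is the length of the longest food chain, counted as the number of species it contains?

3 species

One longest chain: Maple Seeds → Beetle Larva → Woodpecker.
It has 3 species and 2 links.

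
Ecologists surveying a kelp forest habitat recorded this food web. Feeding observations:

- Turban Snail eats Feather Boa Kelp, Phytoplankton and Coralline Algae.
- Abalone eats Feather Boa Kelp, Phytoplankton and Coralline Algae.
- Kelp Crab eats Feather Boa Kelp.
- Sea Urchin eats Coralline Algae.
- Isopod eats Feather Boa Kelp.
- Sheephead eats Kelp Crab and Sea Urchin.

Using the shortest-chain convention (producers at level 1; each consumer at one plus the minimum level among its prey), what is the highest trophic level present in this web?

3

Producers (level 1): Coralline Algae, Phytoplankton, Feather Boa Kelp.
Following each consumer down to its lowest-level prey: Coralline Algae → Sea Urchin → Sheephead (levels 1 through 3).
All prey of Sheephead (Sea Urchin 2, Kelp Crab 2) are at level 2 or above, so Sheephead is at level 1 + 2 = 3.
Every consumer has at least one prey at level 2 or below, so none exceeds level 3.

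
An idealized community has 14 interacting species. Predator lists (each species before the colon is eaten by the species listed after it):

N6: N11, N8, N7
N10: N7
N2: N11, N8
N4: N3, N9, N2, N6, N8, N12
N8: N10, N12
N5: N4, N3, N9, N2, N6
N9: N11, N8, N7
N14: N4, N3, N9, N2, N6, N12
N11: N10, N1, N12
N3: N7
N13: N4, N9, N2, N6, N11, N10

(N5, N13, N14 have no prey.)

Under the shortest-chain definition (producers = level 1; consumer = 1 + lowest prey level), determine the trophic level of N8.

Trophic level 3

N5 is a producer → level 1.
N4 eats N5 → level 2.
N8 eats N4 → level 3.
No prey of N8 is below level 2, so 3 is the minimum.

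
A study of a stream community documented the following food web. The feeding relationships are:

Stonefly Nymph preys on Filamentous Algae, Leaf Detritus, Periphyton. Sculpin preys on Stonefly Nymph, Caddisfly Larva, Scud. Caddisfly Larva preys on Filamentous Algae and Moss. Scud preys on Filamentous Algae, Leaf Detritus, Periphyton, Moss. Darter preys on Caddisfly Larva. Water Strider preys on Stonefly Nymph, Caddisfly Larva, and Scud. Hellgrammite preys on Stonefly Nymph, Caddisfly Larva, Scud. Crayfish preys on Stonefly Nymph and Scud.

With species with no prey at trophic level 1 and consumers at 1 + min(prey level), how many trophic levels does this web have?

3

Basal resources (level 1): Filamentous Algae, Periphyton, Moss, Leaf Detritus.
Following each consumer down to its lowest-level prey: Filamentous Algae → Caddisfly Larva → Sculpin (levels 1 through 3).
All prey of Sculpin (Caddisfly Larva 2, Stonefly Nymph 2, Scud 2) are at level 2 or above, so Sculpin is at level 1 + 2 = 3.
Every consumer has at least one prey at level 2 or below, so none exceeds level 3.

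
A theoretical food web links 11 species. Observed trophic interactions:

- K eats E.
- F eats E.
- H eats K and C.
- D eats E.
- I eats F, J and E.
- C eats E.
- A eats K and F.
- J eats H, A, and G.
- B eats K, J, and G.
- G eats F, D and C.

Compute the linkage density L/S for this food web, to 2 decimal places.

L/S = 1.82

There are L = 20 links among S = 11 species.
L/S = 20/11 = 1.8182 ≈ 1.82.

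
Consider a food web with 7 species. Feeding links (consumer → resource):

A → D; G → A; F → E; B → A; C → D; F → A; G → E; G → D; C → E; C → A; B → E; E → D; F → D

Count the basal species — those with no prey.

1

Basal species (no prey listed): D.
Count: 1.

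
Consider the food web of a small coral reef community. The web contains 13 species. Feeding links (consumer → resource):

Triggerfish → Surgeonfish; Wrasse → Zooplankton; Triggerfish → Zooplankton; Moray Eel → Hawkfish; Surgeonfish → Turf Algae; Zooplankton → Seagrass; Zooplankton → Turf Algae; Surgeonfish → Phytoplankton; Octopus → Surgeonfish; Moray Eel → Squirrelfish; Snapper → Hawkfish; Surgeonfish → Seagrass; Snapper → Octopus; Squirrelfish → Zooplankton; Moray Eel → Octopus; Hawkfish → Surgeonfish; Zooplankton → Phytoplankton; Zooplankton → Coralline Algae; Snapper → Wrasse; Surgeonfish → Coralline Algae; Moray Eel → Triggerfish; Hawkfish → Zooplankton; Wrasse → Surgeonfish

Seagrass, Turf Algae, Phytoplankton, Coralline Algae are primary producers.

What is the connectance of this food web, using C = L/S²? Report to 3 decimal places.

C = 0.136

The web has S = 13 species and L = 23 feeding links.
C = L / S² = 23 / 169 = 0.1361 ≈ 0.136.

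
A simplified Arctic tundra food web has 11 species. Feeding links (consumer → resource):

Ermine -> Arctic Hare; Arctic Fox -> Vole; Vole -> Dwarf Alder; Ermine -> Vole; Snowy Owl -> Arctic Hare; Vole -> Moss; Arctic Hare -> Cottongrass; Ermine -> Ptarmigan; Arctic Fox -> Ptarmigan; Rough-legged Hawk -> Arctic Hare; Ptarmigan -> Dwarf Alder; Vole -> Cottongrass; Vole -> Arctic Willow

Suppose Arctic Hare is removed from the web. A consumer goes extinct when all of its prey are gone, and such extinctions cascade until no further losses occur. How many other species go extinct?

Remove Arctic Hare.
Round 1: Snowy Owl (all prey gone), Rough-legged Hawk (all prey gone) → extinct.
No further losses. Total secondary extinctions: 2.

2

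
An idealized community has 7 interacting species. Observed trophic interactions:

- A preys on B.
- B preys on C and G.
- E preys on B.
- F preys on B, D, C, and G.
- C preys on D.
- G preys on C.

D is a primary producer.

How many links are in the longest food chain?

One longest chain: D → C → G → B → E.
It has 5 species and 4 links.

4 links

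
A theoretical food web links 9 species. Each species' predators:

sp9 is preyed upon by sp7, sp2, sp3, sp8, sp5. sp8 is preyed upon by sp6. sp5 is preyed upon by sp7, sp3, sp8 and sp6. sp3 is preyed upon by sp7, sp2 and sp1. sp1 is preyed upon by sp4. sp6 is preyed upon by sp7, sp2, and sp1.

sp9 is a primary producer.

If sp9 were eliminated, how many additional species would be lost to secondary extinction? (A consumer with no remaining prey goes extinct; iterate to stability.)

8

Remove sp9.
Round 1: sp5 (all prey gone) → extinct.
Round 2: sp3 (all prey gone), sp8 (all prey gone) → extinct.
Round 3: sp6 (all prey gone) → extinct.
Round 4: sp7 (all prey gone), sp1 (all prey gone), sp2 (all prey gone) → extinct.
Round 5: sp4 (all prey gone) → extinct.
No further losses. Total secondary extinctions: 8.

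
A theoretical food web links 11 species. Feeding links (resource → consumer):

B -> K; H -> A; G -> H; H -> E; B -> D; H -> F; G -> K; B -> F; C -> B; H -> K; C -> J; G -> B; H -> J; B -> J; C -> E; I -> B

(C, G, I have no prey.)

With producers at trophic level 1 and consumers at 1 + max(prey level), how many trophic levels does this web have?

Producers (level 1): C, G, I.
C → B → J gives J level 3.
No species has a prey at level 3, so no species reaches level 4.

3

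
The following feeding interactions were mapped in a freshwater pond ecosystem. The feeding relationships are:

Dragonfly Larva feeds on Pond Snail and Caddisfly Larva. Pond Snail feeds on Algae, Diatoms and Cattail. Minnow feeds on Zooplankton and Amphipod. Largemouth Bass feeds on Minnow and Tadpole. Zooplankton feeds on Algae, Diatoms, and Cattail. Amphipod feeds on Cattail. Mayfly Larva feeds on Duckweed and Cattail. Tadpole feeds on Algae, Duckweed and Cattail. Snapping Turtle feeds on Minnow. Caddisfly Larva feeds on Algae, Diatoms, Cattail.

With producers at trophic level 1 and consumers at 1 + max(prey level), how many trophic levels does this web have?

4

Producers (level 1): Duckweed, Diatoms, Algae, Cattail.
Cattail → Amphipod → Minnow → Largemouth Bass gives Largemouth Bass level 4.
No species has a prey at level 4, so no species reaches level 5.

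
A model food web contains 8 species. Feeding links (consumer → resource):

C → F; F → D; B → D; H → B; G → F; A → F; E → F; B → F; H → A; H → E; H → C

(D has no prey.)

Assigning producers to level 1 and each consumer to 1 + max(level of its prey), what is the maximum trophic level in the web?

Producers (level 1): D.
D → F → E → H gives H level 4.
No species has a prey at level 4, so no species reaches level 5.

4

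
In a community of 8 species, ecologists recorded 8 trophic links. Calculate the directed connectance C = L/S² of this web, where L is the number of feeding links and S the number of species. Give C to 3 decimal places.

C = 0.125

The web has S = 8 species and L = 8 feeding links.
C = L / S² = 8 / 64 = 0.1250 ≈ 0.125.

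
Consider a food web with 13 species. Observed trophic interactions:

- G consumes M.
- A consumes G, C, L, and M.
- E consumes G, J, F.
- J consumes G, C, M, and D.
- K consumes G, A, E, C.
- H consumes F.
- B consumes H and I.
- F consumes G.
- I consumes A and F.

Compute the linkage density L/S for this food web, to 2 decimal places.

L/S = 1.69

There are L = 22 links among S = 13 species.
L/S = 22/13 = 1.6923 ≈ 1.69.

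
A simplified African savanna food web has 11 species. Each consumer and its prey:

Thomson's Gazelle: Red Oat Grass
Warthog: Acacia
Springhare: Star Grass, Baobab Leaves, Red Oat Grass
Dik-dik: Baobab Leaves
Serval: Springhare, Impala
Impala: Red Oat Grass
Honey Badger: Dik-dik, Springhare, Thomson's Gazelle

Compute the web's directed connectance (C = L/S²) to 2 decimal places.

The web has S = 11 species and L = 12 feeding links.
C = L / S² = 12 / 121 = 0.0992 ≈ 0.10.

C = 0.10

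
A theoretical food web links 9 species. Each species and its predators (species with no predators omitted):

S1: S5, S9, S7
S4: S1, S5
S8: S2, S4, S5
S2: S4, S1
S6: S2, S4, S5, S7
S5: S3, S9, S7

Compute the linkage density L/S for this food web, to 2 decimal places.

L/S = 1.89

There are L = 17 links among S = 9 species.
L/S = 17/9 = 1.8889 ≈ 1.89.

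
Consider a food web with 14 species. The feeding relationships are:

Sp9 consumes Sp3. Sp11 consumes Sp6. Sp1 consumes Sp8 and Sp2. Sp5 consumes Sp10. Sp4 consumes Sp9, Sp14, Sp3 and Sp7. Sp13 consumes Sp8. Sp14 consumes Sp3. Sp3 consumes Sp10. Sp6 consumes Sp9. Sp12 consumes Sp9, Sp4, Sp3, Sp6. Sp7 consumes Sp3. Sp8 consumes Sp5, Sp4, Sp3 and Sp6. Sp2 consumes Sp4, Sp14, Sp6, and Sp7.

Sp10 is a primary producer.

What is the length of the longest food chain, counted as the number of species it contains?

6 species

One longest chain: Sp10 → Sp3 → Sp7 → Sp4 → Sp8 → Sp13.
It has 6 species and 5 links.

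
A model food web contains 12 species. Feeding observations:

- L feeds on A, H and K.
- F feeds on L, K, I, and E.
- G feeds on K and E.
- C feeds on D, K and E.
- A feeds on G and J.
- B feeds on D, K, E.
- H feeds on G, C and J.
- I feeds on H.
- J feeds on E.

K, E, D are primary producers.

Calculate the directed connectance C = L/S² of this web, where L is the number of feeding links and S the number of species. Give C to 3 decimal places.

The web has S = 12 species and L = 22 feeding links.
C = L / S² = 22 / 144 = 0.1528 ≈ 0.153.

C = 0.153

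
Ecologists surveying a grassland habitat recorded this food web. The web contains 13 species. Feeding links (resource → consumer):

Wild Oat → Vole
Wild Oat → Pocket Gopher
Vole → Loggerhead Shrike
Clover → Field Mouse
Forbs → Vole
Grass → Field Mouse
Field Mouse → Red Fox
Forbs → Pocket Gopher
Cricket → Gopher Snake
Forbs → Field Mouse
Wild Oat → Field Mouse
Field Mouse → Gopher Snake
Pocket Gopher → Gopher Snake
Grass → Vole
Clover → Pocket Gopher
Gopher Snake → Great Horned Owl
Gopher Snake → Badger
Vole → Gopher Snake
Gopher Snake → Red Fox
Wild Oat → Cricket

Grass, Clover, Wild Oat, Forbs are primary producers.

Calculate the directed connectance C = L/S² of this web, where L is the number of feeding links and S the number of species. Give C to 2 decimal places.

The web has S = 13 species and L = 20 feeding links.
C = L / S² = 20 / 169 = 0.1183 ≈ 0.12.

C = 0.12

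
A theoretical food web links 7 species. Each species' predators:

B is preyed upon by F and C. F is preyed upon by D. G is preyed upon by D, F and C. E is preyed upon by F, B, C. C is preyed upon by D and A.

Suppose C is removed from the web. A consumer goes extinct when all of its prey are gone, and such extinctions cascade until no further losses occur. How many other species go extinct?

1

Remove C.
Round 1: A (all prey gone) → extinct.
No further losses. Total secondary extinctions: 1.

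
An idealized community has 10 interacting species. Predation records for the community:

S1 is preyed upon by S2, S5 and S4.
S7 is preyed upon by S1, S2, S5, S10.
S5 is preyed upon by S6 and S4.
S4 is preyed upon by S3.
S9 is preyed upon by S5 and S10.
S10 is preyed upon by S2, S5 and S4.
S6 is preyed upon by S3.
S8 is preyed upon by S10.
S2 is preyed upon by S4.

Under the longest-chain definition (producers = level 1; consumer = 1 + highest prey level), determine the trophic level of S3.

S7 is a producer → level 1.
S1 eats S7 → level 2.
S2 eats S1 (level 2); other prey at levels: S7 1, S10 2 → level 3.
S4 eats S2 (level 3); other prey at levels: S1 2, S10 2, S5 3 → level 4.
S3 eats S4 (level 4); other prey at levels: S6 4 → level 5.

Trophic level 5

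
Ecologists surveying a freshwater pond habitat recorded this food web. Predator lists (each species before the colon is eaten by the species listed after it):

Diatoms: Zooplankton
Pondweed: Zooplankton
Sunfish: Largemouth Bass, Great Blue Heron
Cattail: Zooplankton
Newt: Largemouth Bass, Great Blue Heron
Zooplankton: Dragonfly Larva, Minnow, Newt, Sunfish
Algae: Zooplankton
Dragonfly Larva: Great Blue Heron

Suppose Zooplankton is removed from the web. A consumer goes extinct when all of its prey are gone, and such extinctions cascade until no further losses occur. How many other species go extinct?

6

Remove Zooplankton.
Round 1: Dragonfly Larva (all prey gone), Minnow (all prey gone), Newt (all prey gone), Sunfish (all prey gone) → extinct.
Round 2: Largemouth Bass (all prey gone), Great Blue Heron (all prey gone) → extinct.
No further losses. Total secondary extinctions: 6.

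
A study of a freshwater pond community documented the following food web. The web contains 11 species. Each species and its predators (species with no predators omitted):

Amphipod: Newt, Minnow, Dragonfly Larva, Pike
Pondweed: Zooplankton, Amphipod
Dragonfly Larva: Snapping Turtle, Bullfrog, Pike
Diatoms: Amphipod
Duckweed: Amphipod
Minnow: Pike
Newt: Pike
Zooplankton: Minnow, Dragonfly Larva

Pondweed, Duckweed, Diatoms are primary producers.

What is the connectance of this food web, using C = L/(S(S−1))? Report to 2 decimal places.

The web has S = 11 species and L = 15 feeding links.
C = L / (S(S−1)) = 15 / 110 = 0.1364 ≈ 0.14.

C = 0.14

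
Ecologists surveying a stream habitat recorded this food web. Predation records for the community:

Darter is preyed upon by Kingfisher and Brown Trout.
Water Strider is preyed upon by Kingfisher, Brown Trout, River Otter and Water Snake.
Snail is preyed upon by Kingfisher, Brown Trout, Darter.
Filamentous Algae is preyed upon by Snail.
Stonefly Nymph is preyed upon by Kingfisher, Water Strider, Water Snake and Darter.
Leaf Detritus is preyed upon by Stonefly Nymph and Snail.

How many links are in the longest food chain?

One longest chain: Leaf Detritus → Stonefly Nymph → Water Strider → River Otter.
It has 4 species and 3 links.

3 links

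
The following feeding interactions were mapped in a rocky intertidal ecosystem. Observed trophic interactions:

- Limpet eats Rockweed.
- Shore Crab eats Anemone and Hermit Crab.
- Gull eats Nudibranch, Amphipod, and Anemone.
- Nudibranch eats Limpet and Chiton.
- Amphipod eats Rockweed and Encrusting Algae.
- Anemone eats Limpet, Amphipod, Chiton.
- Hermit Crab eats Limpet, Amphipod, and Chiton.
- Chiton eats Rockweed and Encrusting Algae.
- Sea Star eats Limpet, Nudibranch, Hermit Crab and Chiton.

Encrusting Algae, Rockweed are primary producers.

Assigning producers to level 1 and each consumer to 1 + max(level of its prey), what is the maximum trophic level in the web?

Producers (level 1): Encrusting Algae, Rockweed.
Encrusting Algae → Chiton → Anemone → Shore Crab gives Shore Crab level 4.
No species has a prey at level 4, so no species reaches level 5.

4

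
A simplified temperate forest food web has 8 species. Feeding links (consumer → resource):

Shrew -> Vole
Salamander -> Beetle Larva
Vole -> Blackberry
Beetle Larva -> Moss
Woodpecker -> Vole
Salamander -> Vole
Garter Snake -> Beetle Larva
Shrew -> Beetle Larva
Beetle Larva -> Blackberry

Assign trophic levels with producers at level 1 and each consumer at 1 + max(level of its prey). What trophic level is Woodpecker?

Blackberry is a producer → level 1.
Vole eats Blackberry → level 2.
Woodpecker eats Vole → level 3.

Trophic level 3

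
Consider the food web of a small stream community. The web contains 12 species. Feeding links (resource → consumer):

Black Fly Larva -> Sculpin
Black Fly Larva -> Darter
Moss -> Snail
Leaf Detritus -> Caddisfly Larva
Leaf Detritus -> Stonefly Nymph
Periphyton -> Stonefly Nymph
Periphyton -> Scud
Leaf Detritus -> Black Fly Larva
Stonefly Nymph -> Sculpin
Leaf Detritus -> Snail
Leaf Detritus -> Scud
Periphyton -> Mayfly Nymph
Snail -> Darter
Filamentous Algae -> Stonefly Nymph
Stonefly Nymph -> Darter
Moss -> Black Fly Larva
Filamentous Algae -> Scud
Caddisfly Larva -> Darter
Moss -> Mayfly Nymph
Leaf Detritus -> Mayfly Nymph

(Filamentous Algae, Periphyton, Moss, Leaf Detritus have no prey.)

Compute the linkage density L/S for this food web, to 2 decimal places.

L/S = 1.67

There are L = 20 links among S = 12 species.
L/S = 20/12 = 1.6667 ≈ 1.67.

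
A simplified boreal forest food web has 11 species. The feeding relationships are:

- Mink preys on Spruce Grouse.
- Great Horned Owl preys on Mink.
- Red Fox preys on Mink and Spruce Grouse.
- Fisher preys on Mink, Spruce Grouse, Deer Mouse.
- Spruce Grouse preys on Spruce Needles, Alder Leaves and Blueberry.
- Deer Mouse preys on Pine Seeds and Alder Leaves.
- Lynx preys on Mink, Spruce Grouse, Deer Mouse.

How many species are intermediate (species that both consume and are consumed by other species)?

Intermediate species (has both prey and predators): Deer Mouse, Spruce Grouse, Mink.
Count: 3.

3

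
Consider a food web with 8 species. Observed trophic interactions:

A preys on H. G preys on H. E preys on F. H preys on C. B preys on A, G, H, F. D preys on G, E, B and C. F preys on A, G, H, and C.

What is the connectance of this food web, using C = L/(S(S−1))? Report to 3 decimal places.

C = 0.286

The web has S = 8 species and L = 16 feeding links.
C = L / (S(S−1)) = 16 / 56 = 0.2857 ≈ 0.286.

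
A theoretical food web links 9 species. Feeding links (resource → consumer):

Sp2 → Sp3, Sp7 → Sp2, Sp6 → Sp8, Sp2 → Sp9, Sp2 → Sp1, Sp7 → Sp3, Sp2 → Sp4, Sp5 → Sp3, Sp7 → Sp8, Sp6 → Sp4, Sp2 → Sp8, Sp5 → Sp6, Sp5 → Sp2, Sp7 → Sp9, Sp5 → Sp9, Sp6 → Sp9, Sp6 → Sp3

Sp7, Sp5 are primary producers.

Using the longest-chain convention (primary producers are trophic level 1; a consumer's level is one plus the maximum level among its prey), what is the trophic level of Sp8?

Sp7 is a producer → level 1.
Sp2 eats Sp7 (level 1); other prey at levels: Sp5 1 → level 2.
Sp8 eats Sp2 (level 2); other prey at levels: Sp7 1, Sp6 2 → level 3.

Trophic level 3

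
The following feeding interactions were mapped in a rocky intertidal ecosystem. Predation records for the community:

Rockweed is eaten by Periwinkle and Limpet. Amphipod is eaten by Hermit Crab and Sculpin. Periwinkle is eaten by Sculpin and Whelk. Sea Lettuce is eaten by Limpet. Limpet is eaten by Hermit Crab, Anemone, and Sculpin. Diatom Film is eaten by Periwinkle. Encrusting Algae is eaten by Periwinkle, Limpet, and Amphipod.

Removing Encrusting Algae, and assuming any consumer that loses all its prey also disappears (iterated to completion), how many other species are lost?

Remove Encrusting Algae.
Round 1: Amphipod (all prey gone) → extinct.
No further losses. Total secondary extinctions: 1.

1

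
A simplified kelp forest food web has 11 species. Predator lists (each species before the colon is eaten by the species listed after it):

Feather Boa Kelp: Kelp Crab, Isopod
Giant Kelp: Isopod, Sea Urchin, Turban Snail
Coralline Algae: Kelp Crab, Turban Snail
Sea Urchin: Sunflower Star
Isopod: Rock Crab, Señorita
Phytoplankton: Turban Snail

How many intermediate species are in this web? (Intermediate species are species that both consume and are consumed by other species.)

2

Intermediate species (has both prey and predators): Isopod, Sea Urchin.
Count: 2.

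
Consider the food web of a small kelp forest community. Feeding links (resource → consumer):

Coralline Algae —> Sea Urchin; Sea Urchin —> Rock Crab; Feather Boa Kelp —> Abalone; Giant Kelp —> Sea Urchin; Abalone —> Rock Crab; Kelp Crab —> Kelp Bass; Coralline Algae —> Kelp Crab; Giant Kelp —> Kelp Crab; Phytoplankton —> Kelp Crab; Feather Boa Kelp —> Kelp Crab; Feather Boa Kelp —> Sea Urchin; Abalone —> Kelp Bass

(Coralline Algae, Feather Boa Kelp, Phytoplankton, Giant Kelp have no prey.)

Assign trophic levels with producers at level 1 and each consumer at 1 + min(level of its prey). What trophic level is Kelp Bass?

Coralline Algae is a producer → level 1.
Kelp Crab eats Coralline Algae → level 2.
Kelp Bass eats Kelp Crab → level 3.
No prey of Kelp Bass is below level 2, so 3 is the minimum.

Trophic level 3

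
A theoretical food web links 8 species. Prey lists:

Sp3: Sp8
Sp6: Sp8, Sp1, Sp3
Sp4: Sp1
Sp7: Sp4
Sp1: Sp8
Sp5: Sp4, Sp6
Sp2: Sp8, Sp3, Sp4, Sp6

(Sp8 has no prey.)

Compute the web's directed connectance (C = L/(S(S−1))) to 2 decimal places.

The web has S = 8 species and L = 13 feeding links.
C = L / (S(S−1)) = 13 / 56 = 0.2321 ≈ 0.23.

C = 0.23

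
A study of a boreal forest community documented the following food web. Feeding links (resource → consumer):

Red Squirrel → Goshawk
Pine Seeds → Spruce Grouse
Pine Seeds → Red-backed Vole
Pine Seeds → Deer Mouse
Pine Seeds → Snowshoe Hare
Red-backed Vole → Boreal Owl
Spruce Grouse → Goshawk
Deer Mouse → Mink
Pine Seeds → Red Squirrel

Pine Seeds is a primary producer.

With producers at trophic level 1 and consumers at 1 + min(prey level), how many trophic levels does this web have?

3

Producers (level 1): Pine Seeds.
Following each consumer down to its lowest-level prey: Pine Seeds → Red Squirrel → Goshawk (levels 1 through 3).
All prey of Goshawk (Red Squirrel 2, Spruce Grouse 2) are at level 2 or above, so Goshawk is at level 1 + 2 = 3.
Every consumer has at least one prey at level 2 or below, so none exceeds level 3.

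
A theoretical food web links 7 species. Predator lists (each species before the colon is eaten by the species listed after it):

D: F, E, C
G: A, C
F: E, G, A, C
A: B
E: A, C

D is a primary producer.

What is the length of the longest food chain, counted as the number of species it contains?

5 species

One longest chain: D → F → E → A → B.
It has 5 species and 4 links.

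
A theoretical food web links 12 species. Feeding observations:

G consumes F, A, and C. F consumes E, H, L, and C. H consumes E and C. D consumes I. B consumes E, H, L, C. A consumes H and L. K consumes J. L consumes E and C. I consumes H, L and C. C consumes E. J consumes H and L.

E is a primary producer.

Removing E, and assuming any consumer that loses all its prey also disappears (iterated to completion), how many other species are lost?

11

Remove E.
Round 1: C (all prey gone) → extinct.
Round 2: L (all prey gone), H (all prey gone) → extinct.
Round 3: F (all prey gone), J (all prey gone), B (all prey gone), I (all prey gone), A (all prey gone) → extinct.
Round 4: D (all prey gone), K (all prey gone), G (all prey gone) → extinct.
No further losses. Total secondary extinctions: 11.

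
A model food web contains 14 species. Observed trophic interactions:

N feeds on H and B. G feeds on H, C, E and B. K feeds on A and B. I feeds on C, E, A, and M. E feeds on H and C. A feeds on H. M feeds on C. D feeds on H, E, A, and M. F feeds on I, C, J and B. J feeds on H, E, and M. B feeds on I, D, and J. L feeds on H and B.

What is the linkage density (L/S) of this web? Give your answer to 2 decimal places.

L/S = 2.29

There are L = 32 links among S = 14 species.
L/S = 32/14 = 2.2857 ≈ 2.29.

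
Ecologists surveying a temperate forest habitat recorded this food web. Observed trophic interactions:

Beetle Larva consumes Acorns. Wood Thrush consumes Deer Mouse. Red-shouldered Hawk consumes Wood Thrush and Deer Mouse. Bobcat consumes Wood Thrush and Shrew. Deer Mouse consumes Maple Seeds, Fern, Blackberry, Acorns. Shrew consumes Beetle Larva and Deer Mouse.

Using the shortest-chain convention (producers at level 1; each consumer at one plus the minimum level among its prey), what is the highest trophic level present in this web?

4

Producers (level 1): Acorns, Maple Seeds, Fern, Blackberry.
Following each consumer down to its lowest-level prey: Acorns → Deer Mouse → Wood Thrush → Bobcat (levels 1 through 4).
All prey of Bobcat (Wood Thrush 3, Shrew 3) are at level 3 or above, so Bobcat is at level 1 + 3 = 4.
Every consumer has at least one prey at level 3 or below, so none exceeds level 4.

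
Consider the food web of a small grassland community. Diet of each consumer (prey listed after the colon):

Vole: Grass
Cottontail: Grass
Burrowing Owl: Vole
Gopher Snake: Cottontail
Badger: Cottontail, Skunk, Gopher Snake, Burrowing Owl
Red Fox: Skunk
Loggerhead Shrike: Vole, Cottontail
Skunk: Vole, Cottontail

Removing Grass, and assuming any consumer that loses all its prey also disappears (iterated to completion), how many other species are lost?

Remove Grass.
Round 1: Vole (all prey gone), Cottontail (all prey gone) → extinct.
Round 2: Skunk (all prey gone), Gopher Snake (all prey gone), Loggerhead Shrike (all prey gone), Burrowing Owl (all prey gone) → extinct.
Round 3: Red Fox (all prey gone), Badger (all prey gone) → extinct.
No further losses. Total secondary extinctions: 8.

8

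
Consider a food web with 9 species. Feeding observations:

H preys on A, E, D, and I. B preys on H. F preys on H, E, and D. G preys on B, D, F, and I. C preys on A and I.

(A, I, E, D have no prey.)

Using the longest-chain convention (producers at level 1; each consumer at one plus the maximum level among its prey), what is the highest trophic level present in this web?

Producers (level 1): A, I, E, D.
A → H → B → G gives G level 4.
No species has a prey at level 4, so no species reaches level 5.

4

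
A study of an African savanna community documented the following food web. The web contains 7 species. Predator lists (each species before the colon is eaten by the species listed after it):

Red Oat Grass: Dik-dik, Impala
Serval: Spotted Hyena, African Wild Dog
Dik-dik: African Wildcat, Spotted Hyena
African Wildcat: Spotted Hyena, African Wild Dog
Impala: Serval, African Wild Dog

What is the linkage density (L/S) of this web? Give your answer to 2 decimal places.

L/S = 1.43

There are L = 10 links among S = 7 species.
L/S = 10/7 = 1.4286 ≈ 1.43.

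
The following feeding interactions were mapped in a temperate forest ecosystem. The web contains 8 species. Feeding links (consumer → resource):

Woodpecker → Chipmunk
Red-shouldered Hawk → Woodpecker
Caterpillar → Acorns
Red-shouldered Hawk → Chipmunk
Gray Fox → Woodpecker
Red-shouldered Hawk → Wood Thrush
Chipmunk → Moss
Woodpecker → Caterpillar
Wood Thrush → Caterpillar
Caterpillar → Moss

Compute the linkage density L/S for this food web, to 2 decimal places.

There are L = 10 links among S = 8 species.
L/S = 10/8 = 1.2500 ≈ 1.25.

L/S = 1.25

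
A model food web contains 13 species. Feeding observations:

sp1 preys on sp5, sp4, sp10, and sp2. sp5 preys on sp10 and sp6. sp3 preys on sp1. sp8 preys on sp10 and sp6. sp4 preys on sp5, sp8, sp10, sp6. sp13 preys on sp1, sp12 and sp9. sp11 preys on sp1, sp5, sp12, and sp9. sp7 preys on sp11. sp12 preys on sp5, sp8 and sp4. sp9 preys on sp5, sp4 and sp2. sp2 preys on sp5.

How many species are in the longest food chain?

One longest chain: sp10 → sp8 → sp4 → sp1 → sp11 → sp7.
It has 6 species and 5 links.

6 species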